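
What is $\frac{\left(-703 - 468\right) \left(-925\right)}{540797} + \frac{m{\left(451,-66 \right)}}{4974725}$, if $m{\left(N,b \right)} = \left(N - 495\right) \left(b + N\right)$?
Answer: $\frac{153695332877}{76866181595} \approx 1.9995$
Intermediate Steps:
$m{\left(N,b \right)} = \left(-495 + N\right) \left(N + b\right)$
$\frac{\left(-703 - 468\right) \left(-925\right)}{540797} + \frac{m{\left(451,-66 \right)}}{4974725} = \frac{\left(-703 - 468\right) \left(-925\right)}{540797} + \frac{451^{2} - 223245 - -32670 + 451 \left(-66\right)}{4974725} = \left(-1171\right) \left(-925\right) \frac{1}{540797} + \left(203401 - 223245 + 32670 - 29766\right) \frac{1}{4974725} = 1083175 \cdot \frac{1}{540797} - \frac{484}{142135} = \frac{1083175}{540797} - \frac{484}{142135} = \frac{153695332877}{76866181595}$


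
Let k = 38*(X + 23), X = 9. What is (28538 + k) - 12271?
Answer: 17483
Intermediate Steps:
k = 1216 (k = 38*(9 + 23) = 38*32 = 1216)
(28538 + k) - 12271 = (28538 + 1216) - 12271 = 29754 - 12271 = 17483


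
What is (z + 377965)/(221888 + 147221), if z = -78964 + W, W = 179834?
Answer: 478835/369109 ≈ 1.2973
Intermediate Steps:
z = 100870 (z = -78964 + 179834 = 100870)
(z + 377965)/(221888 + 147221) = (100870 + 377965)/(221888 + 147221) = 478835/369109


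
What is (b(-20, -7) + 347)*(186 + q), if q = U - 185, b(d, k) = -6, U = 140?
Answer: 48081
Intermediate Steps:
q = -45 (q = 140 - 185 = -45)
(b(-20, -7) + 347)*(186 + q) = (-6 + 347)*(186 - 45) = 341*141 = 48081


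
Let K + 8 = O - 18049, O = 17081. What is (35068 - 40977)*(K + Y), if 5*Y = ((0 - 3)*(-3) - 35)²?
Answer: 24841436/5 ≈ 4.9683e+6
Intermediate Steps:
Y = 676/5 (Y = ((0 - 3)*(-3) - 35)²/5 = (-3*(-3) - 35)²/5 = (9 - 35)²/5 = (⅕)*(-26)² = (⅕)*676 = 676/5 ≈ 135.20)
K = -976 (K = -8 + (17081 - 18049) = -8 - 968 = -976)
(35068 - 40977)*(K + Y) = (35068 - 40977)*(-976 + 676/5) = -5909*(-4204/5) = 24841436/5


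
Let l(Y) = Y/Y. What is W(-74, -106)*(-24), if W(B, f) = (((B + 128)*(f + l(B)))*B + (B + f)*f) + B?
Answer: -10526064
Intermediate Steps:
l(Y) = 1
W(B, f) = B + f*(B + f) + B*(1 + f)*(128 + B) (W(B, f) = (((B + 128)*(f + 1))*B + (B + f)*f) + B = (((128 + B)*(1 + f))*B + f*(B + f)) + B = (((1 + f)*(128 + B))*B + f*(B + f)) + B = (B*(1 + f)*(128 + B) + f*(B + f)) + B = (f*(B + f) + B*(1 + f)*(128 + B)) + B = B + f*(B + f) + B*(1 + f)*(128 + B))
W(-74, -106)*(-24) = ((-74)² + (-106)² + 129*(-74) - 106*(-74)² + 129*(-74)*(-106))*(-24) = (5476 + 11236 - 9546 - 106*5476 + 1011876)*(-24) = (5476 + 11236 - 9546 - 580456 + 1011876)*(-24) = 438586*(-24) = -10526064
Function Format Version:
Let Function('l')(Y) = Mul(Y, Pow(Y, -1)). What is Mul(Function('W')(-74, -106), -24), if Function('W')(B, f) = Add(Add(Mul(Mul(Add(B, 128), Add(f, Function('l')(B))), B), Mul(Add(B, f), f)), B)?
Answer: -10526064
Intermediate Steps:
Function('l')(Y) = 1
Function('W')(B, f) = Add(B, Mul(f, Add(B, f)), Mul(B, Add(1, f), Add(128, B))) (Function('W')(B, f) = Add(Add(Mul(Mul(Add(B, 128), Add(f, 1)), B), Mul(Add(B, f), f)), B) = Add(Add(Mul(Mul(Add(128, B), Add(1, f)), B), Mul(f, Add(B, f))), B) = Add(Add(Mul(Mul(Add(1, f), Add(128, B)), B), Mul(f, Add(B, f))), B) = Add(Add(Mul(B, Add(1, f), Add(128, B)), Mul(f, Add(B, f))), B) = Add(Add(Mul(f, Add(B, f)), Mul(B, Add(1, f), Add(128, B))), B) = Add(B, Mul(f, Add(B, f)), Mul(B, Add(1, f), Add(128, B))))
Mul(Function('W')(-74, -106), -24) = Mul(Add(Pow(-74, 2), Pow(-106, 2), Mul(129, -74), Mul(-106, Pow(-74, 2)), Mul(129, -74, -106)), -24) = Mul(Add(5476, 11236, -9546, Mul(-106, 5476), 1011876), -24) = Mul(Add(5476, 11236, -9546, -580456, 1011876), -24) = Mul(438586, -24) = -10526064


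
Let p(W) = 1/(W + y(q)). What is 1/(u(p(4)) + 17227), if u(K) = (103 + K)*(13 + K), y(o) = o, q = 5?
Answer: 81/1504891 ≈ 5.3825e-5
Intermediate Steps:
p(W) = 1/(5 + W) (p(W) = 1/(W + 5) = 1/(5 + W))
u(K) = (13 + K)*(103 + K)
1/(u(p(4)) + 17227) = 1/((1339 + (1/(5 + 4))² + 116/(5 + 4)) + 17227) = 1/((1339 + (1/9)² + 116/9) + 17227) = 1/((1339 + (⅑)² + 116*(⅑)) + 17227) = 1/((1339 + 1/81 + 116/9) + 17227) = 1/(109504/81 + 17227) = 1/(1504891/81) = 81/1504891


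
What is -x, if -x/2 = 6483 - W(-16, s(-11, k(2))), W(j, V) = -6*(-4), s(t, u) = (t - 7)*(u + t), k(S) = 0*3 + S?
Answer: 12918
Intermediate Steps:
k(S) = S (k(S) = 0 + S = S)
s(t, u) = (-7 + t)*(t + u)
W(j, V) = 24
x = -12918 (x = -2*(6483 - 1*24) = -2*(6483 - 24) = -2*6459 = -12918)
-x = -1*(-12918) = 12918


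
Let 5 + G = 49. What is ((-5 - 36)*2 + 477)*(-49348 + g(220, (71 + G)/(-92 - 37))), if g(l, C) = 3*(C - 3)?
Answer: -838374070/43 ≈ -1.9497e+7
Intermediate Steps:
G = 44 (G = -5 + 49 = 44)
g(l, C) = -9 + 3*C (g(l, C) = 3*(-3 + C) = -9 + 3*C)
((-5 - 36)*2 + 477)*(-49348 + g(220, (71 + G)/(-92 - 37))) = ((-5 - 36)*2 + 477)*(-49348 + (-9 + 3*((71 + 44)/(-92 - 37)))) = (-41*2 + 477)*(-49348 + (-9 + 3*(115/(-129)))) = (-82 + 477)*(-49348 + (-9 + 3*(115*(-1/129)))) = 395*(-49348 + (-9 + 3*(-115/129))) = 395*(-49348 + (-9 - 115/43)) = 395*(-49348 - 502/43) = 395*(-2122466/43) = -838374070/43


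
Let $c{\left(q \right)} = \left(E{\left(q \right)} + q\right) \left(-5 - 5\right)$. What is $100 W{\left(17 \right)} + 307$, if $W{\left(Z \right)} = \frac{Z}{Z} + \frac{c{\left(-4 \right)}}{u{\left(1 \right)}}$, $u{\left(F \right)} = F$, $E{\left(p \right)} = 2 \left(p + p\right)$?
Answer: $20407$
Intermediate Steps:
$E{\left(p \right)} = 4 p$ ($E{\left(p \right)} = 2 \cdot 2 p = 4 p$)
$c{\left(q \right)} = - 50 q$ ($c{\left(q \right)} = \left(4 q + q\right) \left(-5 - 5\right) = 5 q \left(-10\right) = - 50 q$)
$W{\left(Z \right)} = 201$ ($W{\left(Z \right)} = \frac{Z}{Z} + \frac{\left(-50\right) \left(-4\right)}{1} = 1 + 200 \cdot 1 = 1 + 200 = 201$)
$100 W{\left(17 \right)} + 307 = 100 \cdot 201 + 307 = 20100 + 307 = 20407$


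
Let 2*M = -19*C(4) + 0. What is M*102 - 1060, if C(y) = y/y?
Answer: -2029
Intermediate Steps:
C(y) = 1
M = -19/2 (M = (-19*1 + 0)/2 = (-19 + 0)/2 = (½)*(-19) = -19/2 ≈ -9.5000)
M*102 - 1060 = -19/2*102 - 1060 = -969 - 1060 = -2029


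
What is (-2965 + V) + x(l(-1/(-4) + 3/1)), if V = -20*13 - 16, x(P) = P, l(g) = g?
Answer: -12951/4 ≈ -3237.8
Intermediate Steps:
V = -276 (V = -260 - 16 = -276)
(-2965 + V) + x(l(-1/(-4) + 3/1)) = (-2965 - 276) + (-1/(-4) + 3/1) = -3241 + (-1*(-¼) + 3*1) = -3241 + (¼ + 3) = -3241 + 13/4 = -12951/4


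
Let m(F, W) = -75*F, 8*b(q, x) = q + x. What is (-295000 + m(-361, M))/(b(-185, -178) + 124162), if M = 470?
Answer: -2143400/992933 ≈ -2.1587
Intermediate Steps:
b(q, x) = q/8 + x/8 (b(q, x) = (q + x)/8 = q/8 + x/8)
(-295000 + m(-361, M))/(b(-185, -178) + 124162) = (-295000 - 75*(-361))/(((⅛)*(-185) + (⅛)*(-178)) + 124162) = (-295000 + 27075)/((-185/8 - 89/4) + 124162) = -267925/(-363/8 + 124162) = -267925/992933/8 = -267925*8/992933 = -2143400/992933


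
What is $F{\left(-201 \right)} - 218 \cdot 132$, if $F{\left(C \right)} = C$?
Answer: $-28977$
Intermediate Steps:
$F{\left(-201 \right)} - 218 \cdot 132 = -201 - 218 \cdot 132 = -201 - 28776 = -28977$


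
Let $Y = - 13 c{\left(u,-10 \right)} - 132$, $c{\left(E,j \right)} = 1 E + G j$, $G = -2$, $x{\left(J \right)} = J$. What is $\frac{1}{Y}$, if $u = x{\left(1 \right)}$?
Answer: $- \frac{1}{405} \approx -0.0024691$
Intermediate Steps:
$u = 1$
$c{\left(E,j \right)} = E - 2 j$ ($c{\left(E,j \right)} = 1 E - 2 j = E - 2 j$)
$Y = -405$ ($Y = - 13 \left(1 - -20\right) - 132 = - 13 \left(1 + 20\right) - 132 = \left(-13\right) 21 - 132 = -273 - 132 = -405$)
$\frac{1}{Y} = \frac{1}{-405} = - \frac{1}{405}$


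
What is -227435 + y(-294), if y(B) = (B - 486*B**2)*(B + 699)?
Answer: -17013544385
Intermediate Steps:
y(B) = (699 + B)*(B - 486*B**2) (y(B) = (B - 486*B**2)*(699 + B) = (699 + B)*(B - 486*B**2))
-227435 + y(-294) = -227435 - 294*(699 - 339713*(-294) - 486*(-294)**2) = -227435 - 294*(699 + 99875622 - 486*86436) = -227435 - 294*(699 + 99875622 - 42007896) = -227435 - 294*57868425 = -227435 - 17013316950 = -17013544385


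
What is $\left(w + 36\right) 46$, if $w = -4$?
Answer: $1472$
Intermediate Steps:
$\left(w + 36\right) 46 = \left(-4 + 36\right) 46 = 32 \cdot 46 = 1472$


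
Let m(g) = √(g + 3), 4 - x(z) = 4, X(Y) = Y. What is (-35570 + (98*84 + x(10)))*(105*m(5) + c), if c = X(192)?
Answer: -5248896 - 5740980*√2 ≈ -1.3368e+7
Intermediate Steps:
x(z) = 0 (x(z) = 4 - 1*4 = 4 - 4 = 0)
c = 192
m(g) = √(3 + g)
(-35570 + (98*84 + x(10)))*(105*m(5) + c) = (-35570 + (98*84 + 0))*(105*√(3 + 5) + 192) = (-35570 + (8232 + 0))*(105*√8 + 192) = (-35570 + 8232)*(105*(2*√2) + 192) = -27338*(210*√2 + 192) = -27338*(192 + 210*√2) = -5248896 - 5740980*√2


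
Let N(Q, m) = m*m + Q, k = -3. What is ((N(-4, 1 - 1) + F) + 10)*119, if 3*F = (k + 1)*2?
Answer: 1666/3 ≈ 555.33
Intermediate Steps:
N(Q, m) = Q + m**2 (N(Q, m) = m**2 + Q = Q + m**2)
F = -4/3 (F = ((-3 + 1)*2)/3 = (-2*2)/3 = (1/3)*(-4) = -4/3 ≈ -1.3333)
((N(-4, 1 - 1) + F) + 10)*119 = (((-4 + (1 - 1)**2) - 4/3) + 10)*119 = (((-4 + 0**2) - 4/3) + 10)*119 = (((-4 + 0) - 4/3) + 10)*119 = ((-4 - 4/3) + 10)*119 = (-16/3 + 10)*119 = (14/3)*119 = 1666/3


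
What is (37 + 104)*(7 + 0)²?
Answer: 6909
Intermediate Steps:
(37 + 104)*(7 + 0)² = 141*7² = 141*49 = 6909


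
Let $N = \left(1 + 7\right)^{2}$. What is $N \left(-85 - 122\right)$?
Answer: $-13248$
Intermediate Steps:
$N = 64$ ($N = 8^{2} = 64$)
$N \left(-85 - 122\right) = 64 \left(-85 - 122\right) = 64 \left(-207\right) = -13248$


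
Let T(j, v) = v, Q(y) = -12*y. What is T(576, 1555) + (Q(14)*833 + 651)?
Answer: -137738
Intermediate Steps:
T(576, 1555) + (Q(14)*833 + 651) = 1555 + (-12*14*833 + 651) = 1555 + (-168*833 + 651) = 1555 + (-139944 + 651) = 1555 - 139293 = -137738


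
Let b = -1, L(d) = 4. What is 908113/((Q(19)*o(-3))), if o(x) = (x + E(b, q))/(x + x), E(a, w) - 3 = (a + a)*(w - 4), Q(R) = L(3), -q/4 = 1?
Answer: -2724339/32 ≈ -85136.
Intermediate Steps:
q = -4 (q = -4*1 = -4)
Q(R) = 4
E(a, w) = 3 + 2*a*(-4 + w) (E(a, w) = 3 + (a + a)*(w - 4) = 3 + (2*a)*(-4 + w) = 3 + 2*a*(-4 + w))
o(x) = (19 + x)/(2*x) (o(x) = (x + (3 - 8*(-1) + 2*(-1)*(-4)))/(x + x) = (x + (3 + 8 + 8))/((2*x)) = (x + 19)*(1/(2*x)) = (19 + x)*(1/(2*x)) = (19 + x)/(2*x))
908113/((Q(19)*o(-3))) = 908113/((4*((½)*(19 - 3)/(-3)))) = 908113/((4*((½)*(-⅓)*16))) = 908113/((4*(-8/3))) = 908113/(-32/3) = 908113*(-3/32) = -2724339/32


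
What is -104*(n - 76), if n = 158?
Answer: -8528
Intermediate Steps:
-104*(n - 76) = -104*(158 - 76) = -104*82 = -8528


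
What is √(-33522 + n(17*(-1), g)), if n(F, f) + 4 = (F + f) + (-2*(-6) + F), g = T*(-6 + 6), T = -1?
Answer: 2*I*√8387 ≈ 183.16*I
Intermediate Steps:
g = 0 (g = -(-6 + 6) = -1*0 = 0)
n(F, f) = 8 + f + 2*F (n(F, f) = -4 + ((F + f) + (-2*(-6) + F)) = -4 + ((F + f) + (12 + F)) = -4 + (12 + f + 2*F) = 8 + f + 2*F)
√(-33522 + n(17*(-1), g)) = √(-33522 + (8 + 0 + 2*(17*(-1)))) = √(-33522 + (8 + 0 + 2*(-17))) = √(-33522 + (8 + 0 - 34)) = √(-33522 - 26) = √(-33548) = 2*I*√8387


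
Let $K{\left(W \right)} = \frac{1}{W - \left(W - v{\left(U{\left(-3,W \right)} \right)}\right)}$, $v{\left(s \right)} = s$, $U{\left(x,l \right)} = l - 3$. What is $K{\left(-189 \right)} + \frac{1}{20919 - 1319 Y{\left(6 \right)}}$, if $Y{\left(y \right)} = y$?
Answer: $- \frac{4271}{832320} \approx -0.0051314$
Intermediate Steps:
$U{\left(x,l \right)} = -3 + l$
$K{\left(W \right)} = \frac{1}{-3 + W}$ ($K{\left(W \right)} = \frac{1}{W + \left(\left(-3 + W\right) - W\right)} = \frac{1}{W - 3} = \frac{1}{-3 + W}$)
$K{\left(-189 \right)} + \frac{1}{20919 - 1319 Y{\left(6 \right)}} = \frac{1}{-3 - 189} + \frac{1}{20919 - 7914} = \frac{1}{-192} + \frac{1}{20919 - 7914} = - \frac{1}{192} + \frac{1}{13005} = - \frac{4271}{832320}$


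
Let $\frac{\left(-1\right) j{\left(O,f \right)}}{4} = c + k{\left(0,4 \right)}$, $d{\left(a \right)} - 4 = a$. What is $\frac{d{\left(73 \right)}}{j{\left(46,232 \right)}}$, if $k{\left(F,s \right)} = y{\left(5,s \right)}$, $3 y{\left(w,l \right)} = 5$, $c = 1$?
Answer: $- \frac{231}{32} \approx -7.2188$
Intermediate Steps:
$d{\left(a \right)} = 4 + a$
$y{\left(w,l \right)} = \frac{5}{3}$ ($y{\left(w,l \right)} = \frac{1}{3} \cdot 5 = \frac{5}{3}$)
$k{\left(F,s \right)} = \frac{5}{3}$
$j{\left(O,f \right)} = - \frac{32}{3}$ ($j{\left(O,f \right)} = - 4 \left(1 + \frac{5}{3}\right) = \left(-4\right) \frac{8}{3} = - \frac{32}{3}$)
$\frac{d{\left(73 \right)}}{j{\left(46,232 \right)}} = \frac{4 + 73}{- \frac{32}{3}} = 77 \left(- \frac{3}{32}\right) = - \frac{231}{32}$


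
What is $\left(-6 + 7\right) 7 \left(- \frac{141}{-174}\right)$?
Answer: $\frac{329}{58} \approx 5.6724$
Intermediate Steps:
$\left(-6 + 7\right) 7 \left(- \frac{141}{-174}\right) = 1 \cdot 7 \left(\left(-141\right) \left(- \frac{1}{174}\right)\right) = 7 \cdot \frac{47}{58} = \frac{329}{58}$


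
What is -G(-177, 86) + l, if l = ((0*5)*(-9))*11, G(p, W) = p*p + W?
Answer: -31415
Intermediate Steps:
G(p, W) = W + p² (G(p, W) = p² + W = W + p²)
l = 0 (l = (0*(-9))*11 = 0*11 = 0)
-G(-177, 86) + l = -(86 + (-177)²) + 0 = -(86 + 31329) + 0 = -1*31415 + 0 = -31415 + 0 = -31415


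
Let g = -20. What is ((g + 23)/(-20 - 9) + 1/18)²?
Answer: 625/272484 ≈ 0.0022937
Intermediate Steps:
((g + 23)/(-20 - 9) + 1/18)² = ((-20 + 23)/(-20 - 9) + 1/18)² = (3/(-29) + 1/18)² = (3*(-1/29) + 1/18)² = (-3/29 + 1/18)² = (-25/522)² = 625/272484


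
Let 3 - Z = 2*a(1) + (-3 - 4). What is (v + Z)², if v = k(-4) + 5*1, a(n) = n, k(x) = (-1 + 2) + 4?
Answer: 324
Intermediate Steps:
k(x) = 5 (k(x) = 1 + 4 = 5)
v = 10 (v = 5 + 5*1 = 5 + 5 = 10)
Z = 8 (Z = 3 - (2*1 + (-3 - 4)) = 3 - (2 - 7) = 3 - 1*(-5) = 3 + 5 = 8)
(v + Z)² = (10 + 8)² = 18² = 324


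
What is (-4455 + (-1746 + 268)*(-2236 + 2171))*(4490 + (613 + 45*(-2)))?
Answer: 459265995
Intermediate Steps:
(-4455 + (-1746 + 268)*(-2236 + 2171))*(4490 + (613 + 45*(-2))) = (-4455 - 1478*(-65))*(4490 + (613 - 90)) = (-4455 + 96070)*(4490 + 523) = 91615*5013 = 459265995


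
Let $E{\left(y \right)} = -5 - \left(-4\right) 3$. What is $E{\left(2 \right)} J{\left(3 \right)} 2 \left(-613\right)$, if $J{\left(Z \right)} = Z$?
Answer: $-25746$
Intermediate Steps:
$E{\left(y \right)} = 7$ ($E{\left(y \right)} = -5 - -12 = -5 + 12 = 7$)
$E{\left(2 \right)} J{\left(3 \right)} 2 \left(-613\right) = 7 \cdot 3 \cdot 2 \left(-613\right) = 21 \cdot 2 \left(-613\right) = 42 \left(-613\right) = -25746$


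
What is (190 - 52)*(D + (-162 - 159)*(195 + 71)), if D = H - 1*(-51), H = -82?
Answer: -11787546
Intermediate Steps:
D = -31 (D = -82 - 1*(-51) = -82 + 51 = -31)
(190 - 52)*(D + (-162 - 159)*(195 + 71)) = (190 - 52)*(-31 + (-162 - 159)*(195 + 71)) = 138*(-31 - 321*266) = 138*(-31 - 85386) = 138*(-85417) = -11787546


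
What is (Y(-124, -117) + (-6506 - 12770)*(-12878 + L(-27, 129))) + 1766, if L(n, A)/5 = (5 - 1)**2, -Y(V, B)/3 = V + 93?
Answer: 246696107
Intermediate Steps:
Y(V, B) = -279 - 3*V (Y(V, B) = -3*(V + 93) = -3*(93 + V) = -279 - 3*V)
L(n, A) = 80 (L(n, A) = 5*(5 - 1)**2 = 5*4**2 = 5*16 = 80)
(Y(-124, -117) + (-6506 - 12770)*(-12878 + L(-27, 129))) + 1766 = ((-279 - 3*(-124)) + (-6506 - 12770)*(-12878 + 80)) + 1766 = ((-279 + 372) - 19276*(-12798)) + 1766 = (93 + 246694248) + 1766 = 246694341 + 1766 = 246696107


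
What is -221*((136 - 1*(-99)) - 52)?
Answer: -40443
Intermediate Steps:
-221*((136 - 1*(-99)) - 52) = -221*((136 + 99) - 52) = -221*(235 - 52) = -221*183 = -40443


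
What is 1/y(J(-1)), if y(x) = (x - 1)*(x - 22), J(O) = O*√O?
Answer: 21/970 - 23*I/970 ≈ 0.021649 - 0.023711*I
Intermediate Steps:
J(O) = O^(3/2)
y(x) = (-1 + x)*(-22 + x)
1/y(J(-1)) = 1/(22 + ((-1)^(3/2))² - (-23)*I) = 1/(22 + (-I)² - (-23)*I) = 1/(22 - 1 + 23*I) = 1/(21 + 23*I) = (21 - 23*I)/970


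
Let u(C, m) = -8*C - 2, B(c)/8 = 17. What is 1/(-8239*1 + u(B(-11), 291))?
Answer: -1/9329 ≈ -0.00010719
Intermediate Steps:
B(c) = 136 (B(c) = 8*17 = 136)
u(C, m) = -2 - 8*C
1/(-8239*1 + u(B(-11), 291)) = 1/(-8239*1 + (-2 - 8*136)) = 1/(-8239 + (-2 - 1088)) = 1/(-8239 - 1090) = 1/(-9329) = -1/9329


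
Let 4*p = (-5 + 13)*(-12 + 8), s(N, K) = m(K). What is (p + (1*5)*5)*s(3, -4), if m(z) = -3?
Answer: -51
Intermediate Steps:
s(N, K) = -3
p = -8 (p = ((-5 + 13)*(-12 + 8))/4 = (8*(-4))/4 = (¼)*(-32) = -8)
(p + (1*5)*5)*s(3, -4) = (-8 + (1*5)*5)*(-3) = (-8 + 5*5)*(-3) = (-8 + 25)*(-3) = 17*(-3) = -51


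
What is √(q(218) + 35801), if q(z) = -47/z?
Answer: √1701396478/218 ≈ 189.21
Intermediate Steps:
√(q(218) + 35801) = √(-47/218 + 35801) = √(7804571/218) = √1701396478/218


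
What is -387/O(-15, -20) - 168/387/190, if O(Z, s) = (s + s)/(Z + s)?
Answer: -33199019/98040 ≈ -338.63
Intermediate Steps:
O(Z, s) = 2*s/(Z + s) (O(Z, s) = (2*s)/(Z + s) = 2*s/(Z + s))
-387/O(-15, -20) - 168/387/190 = -387/(2*(-20)/(-15 - 20)) - 168/387/190 = -387/(2*(-20)/(-35)) - 168*1/387*(1/190) = -387/(2*(-20)*(-1/35)) - 56/129*1/190 = -387/8/7 - 28/12255 = -387*7/8 - 28/12255 = -2709/8 - 28/12255 = -33199019/98040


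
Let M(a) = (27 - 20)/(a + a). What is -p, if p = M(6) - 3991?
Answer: 47885/12 ≈ 3990.4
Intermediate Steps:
M(a) = 7/(2*a) (M(a) = 7/((2*a)) = 7*(1/(2*a)) = 7/(2*a))
p = -47885/12 (p = (7/2)/6 - 3991 = (7/2)*(⅙) - 3991 = 7/12 - 3991 = -47885/12 ≈ -3990.4)
-p = -1*(-47885/12) = 47885/12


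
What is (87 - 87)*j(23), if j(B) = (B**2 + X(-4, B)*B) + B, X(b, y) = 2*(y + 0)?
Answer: 0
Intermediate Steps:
X(b, y) = 2*y
j(B) = B + 3*B**2 (j(B) = (B**2 + (2*B)*B) + B = (B**2 + 2*B**2) + B = 3*B**2 + B = B + 3*B**2)
(87 - 87)*j(23) = (87 - 87)*(23*(1 + 3*23)) = 0*(23*(1 + 69)) = 0*(23*70) = 0*1610 = 0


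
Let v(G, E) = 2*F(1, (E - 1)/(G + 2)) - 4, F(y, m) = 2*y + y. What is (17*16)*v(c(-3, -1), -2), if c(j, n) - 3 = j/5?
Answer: 544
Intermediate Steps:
c(j, n) = 3 + j/5
F(y, m) = 3*y
v(G, E) = 2 (v(G, E) = 2*(3*1) - 4 = 2*3 - 4 = 6 - 4 = 2)
(17*16)*v(c(-3, -1), -2) = (17*16)*2 = 272*2 = 544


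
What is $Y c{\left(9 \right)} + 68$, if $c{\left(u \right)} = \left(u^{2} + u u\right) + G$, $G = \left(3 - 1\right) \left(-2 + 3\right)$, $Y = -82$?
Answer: $-13380$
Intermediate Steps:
$G = 2$ ($G = 2 \cdot 1 = 2$)
$c{\left(u \right)} = 2 + 2 u^{2}$ ($c{\left(u \right)} = \left(u^{2} + u u\right) + 2 = \left(u^{2} + u^{2}\right) + 2 = 2 u^{2} + 2 = 2 + 2 u^{2}$)
$Y c{\left(9 \right)} + 68 = - 82 \left(2 + 2 \cdot 9^{2}\right) + 68 = - 82 \left(2 + 2 \cdot 81\right) + 68 = - 82 \left(2 + 162\right) + 68 = \left(-82\right) 164 + 68 = -13448 + 68 = -13380$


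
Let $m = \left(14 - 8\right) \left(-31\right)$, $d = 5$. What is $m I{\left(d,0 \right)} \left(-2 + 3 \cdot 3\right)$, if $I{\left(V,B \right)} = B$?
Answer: $0$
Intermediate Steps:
$m = -186$ ($m = 6 \left(-31\right) = -186$)
$m I{\left(d,0 \right)} \left(-2 + 3 \cdot 3\right) = - 186 \cdot 0 \left(-2 + 3 \cdot 3\right) = - 186 \cdot 0 \left(-2 + 9\right) = - 186 \cdot 0 \cdot 7 = \left(-186\right) 0 = 0$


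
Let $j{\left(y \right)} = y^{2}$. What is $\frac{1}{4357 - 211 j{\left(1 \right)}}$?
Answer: $\frac{1}{4146} \approx 0.0002412$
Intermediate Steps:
$\frac{1}{4357 - 211 j{\left(1 \right)}} = \frac{1}{4357 - 211 \cdot 1^{2}} = \frac{1}{4357 - 211} = \frac{1}{4146}$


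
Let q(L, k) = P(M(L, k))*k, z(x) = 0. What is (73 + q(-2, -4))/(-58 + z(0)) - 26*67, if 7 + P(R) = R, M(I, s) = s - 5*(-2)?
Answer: -101113/58 ≈ -1743.3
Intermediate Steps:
M(I, s) = 10 + s (M(I, s) = s + 10 = 10 + s)
P(R) = -7 + R
q(L, k) = k*(3 + k) (q(L, k) = (-7 + (10 + k))*k = (3 + k)*k = k*(3 + k))
(73 + q(-2, -4))/(-58 + z(0)) - 26*67 = (73 - 4*(3 - 4))/(-58 + 0) - 26*67 = (73 - 4*(-1))/(-58) - 1742 = (73 + 4)*(-1/58) - 1742 = 77*(-1/58) - 1742 = -77/58 - 1742 = -101113/58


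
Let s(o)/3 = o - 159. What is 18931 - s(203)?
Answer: 18799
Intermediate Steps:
s(o) = -477 + 3*o (s(o) = 3*(o - 159) = 3*(-159 + o) = -477 + 3*o)
18931 - s(203) = 18931 - (-477 + 3*203) = 18931 - (-477 + 609) = 18931 - 1*132 = 18931 - 132 = 18799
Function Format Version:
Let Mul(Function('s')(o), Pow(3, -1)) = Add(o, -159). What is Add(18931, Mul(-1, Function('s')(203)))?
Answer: 18799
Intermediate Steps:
Function('s')(o) = Add(-477, Mul(3, o)) (Function('s')(o) = Mul(3, Add(o, -159)) = Mul(3, Add(-159, o)) = Add(-477, Mul(3, o)))
Add(18931, Mul(-1, Function('s')(203))) = Add(18931, Mul(-1, Add(-477, Mul(3, 203)))) = Add(18931, Mul(-1, Add(-477, 609))) = Add(18931, Mul(-1, 132)) = Add(18931, -132) = 18799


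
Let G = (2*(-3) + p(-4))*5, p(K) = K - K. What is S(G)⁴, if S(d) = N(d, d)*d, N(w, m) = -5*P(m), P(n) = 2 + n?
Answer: 311169600000000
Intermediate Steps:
N(w, m) = -10 - 5*m (N(w, m) = -5*(2 + m) = -10 - 5*m)
p(K) = 0
G = -30 (G = (2*(-3) + 0)*5 = (-6 + 0)*5 = -6*5 = -30)
S(d) = d*(-10 - 5*d) (S(d) = (-10 - 5*d)*d = d*(-10 - 5*d))
S(G)⁴ = (5*(-30)*(-2 - 1*(-30)))⁴ = (5*(-30)*(-2 + 30))⁴ = (5*(-30)*28)⁴ = (-4200)⁴ = 311169600000000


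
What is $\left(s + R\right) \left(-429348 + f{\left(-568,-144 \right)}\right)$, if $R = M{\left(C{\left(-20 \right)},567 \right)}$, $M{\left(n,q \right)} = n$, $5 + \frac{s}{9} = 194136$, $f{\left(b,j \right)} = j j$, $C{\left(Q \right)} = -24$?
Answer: $-713908498860$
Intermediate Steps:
$f{\left(b,j \right)} = j^{2}$
$s = 1747179$ ($s = -45 + 9 \cdot 194136 = -45 + 1747224 = 1747179$)
$R = -24$
$\left(s + R\right) \left(-429348 + f{\left(-568,-144 \right)}\right) = \left(1747179 - 24\right) \left(-429348 + \left(-144\right)^{2}\right) = 1747155 \left(-429348 + 20736\right) = 1747155 \left(-408612\right) = -713908498860$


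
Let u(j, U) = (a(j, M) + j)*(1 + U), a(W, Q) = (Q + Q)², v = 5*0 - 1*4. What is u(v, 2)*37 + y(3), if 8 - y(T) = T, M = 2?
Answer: 1337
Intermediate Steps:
y(T) = 8 - T
v = -4 (v = 0 - 4 = -4)
a(W, Q) = 4*Q² (a(W, Q) = (2*Q)² = 4*Q²)
u(j, U) = (1 + U)*(16 + j) (u(j, U) = (4*2² + j)*(1 + U) = (4*4 + j)*(1 + U) = (16 + j)*(1 + U) = (1 + U)*(16 + j))
u(v, 2)*37 + y(3) = (16 - 4 + 16*2 + 2*(-4))*37 + (8 - 1*3) = (16 - 4 + 32 - 8)*37 + (8 - 3) = 36*37 + 5 = 1332 + 5 = 1337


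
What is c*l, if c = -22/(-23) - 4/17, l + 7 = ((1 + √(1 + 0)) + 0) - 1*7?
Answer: -3384/391 ≈ -8.6547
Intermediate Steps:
l = -12 (l = -7 + (((1 + √(1 + 0)) + 0) - 1*7) = -7 + (((1 + √1) + 0) - 7) = -7 + (((1 + 1) + 0) - 7) = -7 + ((2 + 0) - 7) = -7 + (2 - 7) = -7 - 5 = -12)
c = 282/391 (c = -22*(-1/23) - 4*1/17 = 22/23 - 4/17 = 282/391 ≈ 0.72123)
c*l = (282/391)*(-12) = -3384/391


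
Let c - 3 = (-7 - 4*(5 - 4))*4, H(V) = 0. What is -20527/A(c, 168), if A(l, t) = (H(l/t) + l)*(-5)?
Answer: -20527/205 ≈ -100.13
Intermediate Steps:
c = -41 (c = 3 + (-7 - 4*(5 - 4))*4 = 3 + (-7 - 4*1)*4 = 3 + (-7 - 4)*4 = 3 - 11*4 = 3 - 44 = -41)
A(l, t) = -5*l (A(l, t) = (0 + l)*(-5) = l*(-5) = -5*l)
-20527/A(c, 168) = -20527/((-5*(-41))) = -20527/205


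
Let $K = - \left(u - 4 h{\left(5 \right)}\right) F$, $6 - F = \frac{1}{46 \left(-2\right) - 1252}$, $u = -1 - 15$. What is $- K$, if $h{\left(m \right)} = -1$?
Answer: $- \frac{8065}{112} \approx -72.009$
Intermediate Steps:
$u = -16$ ($u = -1 - 15 = -16$)
$F = \frac{8065}{1344}$ ($F = 6 - \frac{1}{46 \left(-2\right) - 1252} = 6 - \frac{1}{-92 - 1252} = 6 - \frac{1}{-1344} = 6 - - \frac{1}{1344} = 6 + \frac{1}{1344} = \frac{8065}{1344} \approx 6.0007$)
$K = \frac{8065}{112}$ ($K = - \frac{\left(-16 - -4\right) 8065}{1344} = - \frac{\left(-16 + 4\right) 8065}{1344} = - \frac{\left(-12\right) 8065}{1344} = \left(-1\right) \left(- \frac{8065}{112}\right) = \frac{8065}{112} \approx 72.009$)
$- K = \left(-1\right) \frac{8065}{112} = - \frac{8065}{112}$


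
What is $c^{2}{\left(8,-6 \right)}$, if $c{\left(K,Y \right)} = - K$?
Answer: $64$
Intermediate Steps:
$c^{2}{\left(8,-6 \right)} = \left(\left(-1\right) 8\right)^{2} = \left(-8\right)^{2} = 64$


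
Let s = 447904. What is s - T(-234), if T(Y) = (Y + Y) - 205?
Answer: 448577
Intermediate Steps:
T(Y) = -205 + 2*Y (T(Y) = 2*Y - 205 = -205 + 2*Y)
s - T(-234) = 447904 - (-205 + 2*(-234)) = 447904 - (-205 - 468) = 447904 - 1*(-673) = 447904 + 673 = 448577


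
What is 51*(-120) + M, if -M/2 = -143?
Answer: -5834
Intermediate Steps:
M = 286 (M = -2*(-143) = 286)
51*(-120) + M = 51*(-120) + 286 = -6120 + 286 = -5834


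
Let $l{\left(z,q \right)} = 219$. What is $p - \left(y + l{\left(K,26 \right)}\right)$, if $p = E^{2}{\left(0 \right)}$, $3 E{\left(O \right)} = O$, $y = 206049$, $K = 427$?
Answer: $-206268$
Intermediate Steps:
$E{\left(O \right)} = \frac{O}{3}$
$p = 0$ ($p = \left(\frac{1}{3} \cdot 0\right)^{2} = 0^{2} = 0$)
$p - \left(y + l{\left(K,26 \right)}\right) = 0 - \left(206049 + 219\right) = 0 - 206268 = -206268$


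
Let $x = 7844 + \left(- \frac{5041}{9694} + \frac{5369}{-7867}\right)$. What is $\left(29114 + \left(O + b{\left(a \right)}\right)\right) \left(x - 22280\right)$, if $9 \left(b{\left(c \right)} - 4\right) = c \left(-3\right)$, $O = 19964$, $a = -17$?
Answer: $- \frac{54046503389558581}{76262698} \approx -7.0869 \cdot 10^{8}$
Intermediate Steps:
$b{\left(c \right)} = 4 - \frac{c}{3}$ ($b{\left(c \right)} = 4 + \frac{c \left(-3\right)}{9} = 4 + \frac{\left(-3\right) c}{9} = 4 - \frac{c}{3}$)
$x = \frac{598112898479}{76262698}$ ($x = 7844 + \left(\left(-5041\right) \frac{1}{9694} + 5369 \left(- \frac{1}{7867}\right)\right) = 7844 - \frac{91704633}{76262698} = \frac{598112898479}{76262698} \approx 7842.8$)
$\left(29114 + \left(O + b{\left(a \right)}\right)\right) \left(x - 22280\right) = \left(29114 + \left(19964 + \left(4 - - \frac{17}{3}\right)\right)\right) \left(\frac{598112898479}{76262698} - 22280\right) = \left(29114 + \left(19964 + \left(4 + \frac{17}{3}\right)\right)\right) \left(- \frac{1101020012961}{76262698}\right) = \left(29114 + \left(19964 + \frac{29}{3}\right)\right) \left(- \frac{1101020012961}{76262698}\right) = \left(29114 + \frac{59921}{3}\right) \left(- \frac{1101020012961}{76262698}\right) = \frac{147263}{3} \left(- \frac{1101020012961}{76262698}\right) = - \frac{54046503389558581}{76262698}$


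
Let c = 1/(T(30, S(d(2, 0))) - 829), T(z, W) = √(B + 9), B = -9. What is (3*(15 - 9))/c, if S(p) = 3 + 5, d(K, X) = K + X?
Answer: -14922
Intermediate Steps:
S(p) = 8
T(z, W) = 0 (T(z, W) = √(-9 + 9) = √0 = 0)
c = -1/829 (c = 1/(0 - 829) = 1/(-829) = -1/829 ≈ -0.0012063)
(3*(15 - 9))/c = (3*(15 - 9))/(-1/829) = (3*6)*(-829) = 18*(-829) = -14922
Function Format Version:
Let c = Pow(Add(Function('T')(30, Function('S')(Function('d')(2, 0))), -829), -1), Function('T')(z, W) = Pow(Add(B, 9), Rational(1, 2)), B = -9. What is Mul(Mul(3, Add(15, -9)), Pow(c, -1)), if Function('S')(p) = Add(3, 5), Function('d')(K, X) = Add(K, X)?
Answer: -14922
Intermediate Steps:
Function('S')(p) = 8
Function('T')(z, W) = 0 (Function('T')(z, W) = Pow(Add(-9, 9), Rational(1, 2)) = Pow(0, Rational(1, 2)) = 0)
c = Rational(-1, 829) (c = Pow(Add(0, -829), -1) = Pow(-829, -1) = Rational(-1, 829) ≈ -0.0012063)
Mul(Mul(3, Add(15, -9)), Pow(c, -1)) = Mul(Mul(3, Add(15, -9)), Pow(Rational(-1, 829), -1)) = Mul(Mul(3, 6), -829) = Mul(18, -829) = -14922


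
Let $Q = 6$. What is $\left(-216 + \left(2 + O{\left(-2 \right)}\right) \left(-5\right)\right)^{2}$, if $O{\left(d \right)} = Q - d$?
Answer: $70756$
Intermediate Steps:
$O{\left(d \right)} = 6 - d$
$\left(-216 + \left(2 + O{\left(-2 \right)}\right) \left(-5\right)\right)^{2} = \left(-216 + \left(2 + \left(6 - -2\right)\right) \left(-5\right)\right)^{2} = \left(-216 + \left(2 + \left(6 + 2\right)\right) \left(-5\right)\right)^{2} = \left(-216 + \left(2 + 8\right) \left(-5\right)\right)^{2} = \left(-216 + 10 \left(-5\right)\right)^{2} = \left(-216 - 50\right)^{2} = \left(-266\right)^{2} = 70756$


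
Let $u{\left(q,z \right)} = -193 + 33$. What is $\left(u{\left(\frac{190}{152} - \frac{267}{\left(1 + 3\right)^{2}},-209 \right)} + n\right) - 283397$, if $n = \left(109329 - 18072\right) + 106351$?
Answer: $-85949$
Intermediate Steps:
$u{\left(q,z \right)} = -160$
$n = 197608$ ($n = 91257 + 106351 = 197608$)
$\left(u{\left(\frac{190}{152} - \frac{267}{\left(1 + 3\right)^{2}},-209 \right)} + n\right) - 283397 = \left(-160 + 197608\right) - 283397 = 197448 - 283397 = -85949$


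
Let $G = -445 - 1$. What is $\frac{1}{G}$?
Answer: $- \frac{1}{446} \approx -0.0022422$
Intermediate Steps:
$G = -446$ ($G = -445 - 1 = -446$)
$\frac{1}{G} = \frac{1}{-446} = - \frac{1}{446}$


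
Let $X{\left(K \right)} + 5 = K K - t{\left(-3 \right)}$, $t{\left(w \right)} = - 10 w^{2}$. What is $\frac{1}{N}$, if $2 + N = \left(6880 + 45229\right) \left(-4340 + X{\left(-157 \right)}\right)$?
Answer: $\frac{1}{1062710944} \approx 9.4099 \cdot 10^{-10}$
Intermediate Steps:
$X{\left(K \right)} = 85 + K^{2}$ ($X{\left(K \right)} = -5 + \left(K K - - 10 \left(-3\right)^{2}\right) = -5 + \left(K^{2} - \left(-10\right) 9\right) = -5 + \left(K^{2} - -90\right) = -5 + \left(K^{2} + 90\right) = -5 + \left(90 + K^{2}\right) = 85 + K^{2}$)
$N = 1062710944$ ($N = -2 + \left(6880 + 45229\right) \left(-4340 + \left(85 + \left(-157\right)^{2}\right)\right) = -2 + 52109 \left(-4340 + \left(85 + 24649\right)\right) = -2 + 52109 \left(-4340 + 24734\right) = -2 + 52109 \cdot 20394 = -2 + 1062710946 = 1062710944$)
$\frac{1}{N} = \frac{1}{1062710944}$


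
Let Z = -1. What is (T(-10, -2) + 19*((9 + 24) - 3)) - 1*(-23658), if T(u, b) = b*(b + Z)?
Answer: 24234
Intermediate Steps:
T(u, b) = b*(-1 + b) (T(u, b) = b*(b - 1) = b*(-1 + b))
(T(-10, -2) + 19*((9 + 24) - 3)) - 1*(-23658) = (-2*(-1 - 2) + 19*((9 + 24) - 3)) - 1*(-23658) = (-2*(-3) + 19*(33 - 3)) + 23658 = (6 + 19*30) + 23658 = (6 + 570) + 23658 = 576 + 23658 = 24234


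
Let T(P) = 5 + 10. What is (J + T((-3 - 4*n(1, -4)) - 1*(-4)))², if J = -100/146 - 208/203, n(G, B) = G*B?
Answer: 38789696401/219602761 ≈ 176.64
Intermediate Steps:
n(G, B) = B*G
T(P) = 15
J = -25334/14819 (J = -100*1/146 - 208*1/203 = -50/73 - 208/203 = -25334/14819 ≈ -1.7096)
(J + T((-3 - 4*n(1, -4)) - 1*(-4)))² = (-25334/14819 + 15)² = (196951/14819)² = 38789696401/219602761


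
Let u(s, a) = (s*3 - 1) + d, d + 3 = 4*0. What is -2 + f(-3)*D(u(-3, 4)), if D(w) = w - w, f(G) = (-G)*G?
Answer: -2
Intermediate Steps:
f(G) = -G²
d = -3 (d = -3 + 4*0 = -3 + 0 = -3)
u(s, a) = -4 + 3*s (u(s, a) = (s*3 - 1) - 3 = (3*s - 1) - 3 = (-1 + 3*s) - 3 = -4 + 3*s)
D(w) = 0
-2 + f(-3)*D(u(-3, 4)) = -2 - 1*(-3)²*0 = -2 - 1*9*0 = -2 - 9*0 = -2 + 0 = -2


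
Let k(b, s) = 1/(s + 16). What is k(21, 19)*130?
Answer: 26/7 ≈ 3.7143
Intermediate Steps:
k(b, s) = 1/(16 + s)
k(21, 19)*130 = 130/(16 + 19) = 130/35 = (1/35)*130 = 26/7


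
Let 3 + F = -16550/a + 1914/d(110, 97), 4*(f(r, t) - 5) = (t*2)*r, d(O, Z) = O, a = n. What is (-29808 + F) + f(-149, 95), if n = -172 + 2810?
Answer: -486346609/13190 ≈ -36872.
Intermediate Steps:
n = 2638
a = 2638
f(r, t) = 5 + r*t/2 (f(r, t) = 5 + ((t*2)*r)/4 = 5 + ((2*t)*r)/4 = 5 + (2*r*t)/4 = 5 + r*t/2)
F = 53593/6595 (F = -3 + (-16550/2638 + 1914/110) = -3 + (-16550*1/2638 + 1914*(1/110)) = -3 + (-8275/1319 + 87/5) = -3 + 73378/6595 = 53593/6595 ≈ 8.1263)
(-29808 + F) + f(-149, 95) = (-29808 + 53593/6595) + (5 + (½)*(-149)*95) = -196530167/6595 + (5 - 14155/2) = -196530167/6595 - 14145/2 = -486346609/13190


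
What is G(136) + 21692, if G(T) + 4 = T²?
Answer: 40184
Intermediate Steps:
G(T) = -4 + T²
G(136) + 21692 = (-4 + 136²) + 21692 = (-4 + 18496) + 21692 = 18492 + 21692 = 40184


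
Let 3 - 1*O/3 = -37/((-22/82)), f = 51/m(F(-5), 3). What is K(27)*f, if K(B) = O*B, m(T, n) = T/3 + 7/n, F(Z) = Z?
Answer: -9195606/11 ≈ -8.3596e+5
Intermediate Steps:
m(T, n) = 7/n + T/3 (m(T, n) = T*(1/3) + 7/n = T/3 + 7/n = 7/n + T/3)
f = 153/2 (f = 51/(7/3 + (1/3)*(-5)) = 51/(7*(1/3) - 5/3) = 51/(7/3 - 5/3) = 51/(2/3) = 51*(3/2) = 153/2 ≈ 76.500)
O = -4452/11 (O = 9 - (-111)/((-22/82)) = 9 - (-111)/((-22*1/82)) = 9 - (-111)/(-11/41) = 9 - (-111)*(-41)/11 = 9 - 3*1517/11 = 9 - 4551/11 = -4452/11 ≈ -404.73)
K(B) = -4452*B/11
K(27)*f = -4452/11*27*(153/2) = -120204/11*153/2 = -9195606/11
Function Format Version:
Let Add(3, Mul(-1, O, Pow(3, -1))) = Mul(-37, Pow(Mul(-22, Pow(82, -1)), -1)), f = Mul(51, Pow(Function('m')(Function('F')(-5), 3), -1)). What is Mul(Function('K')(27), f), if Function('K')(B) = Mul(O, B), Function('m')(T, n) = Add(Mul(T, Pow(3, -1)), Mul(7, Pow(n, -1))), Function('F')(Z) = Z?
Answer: Rational(-9195606, 11) ≈ -8.3596e+5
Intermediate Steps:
Function('m')(T, n) = Add(Mul(7, Pow(n, -1)), Mul(Rational(1, 3), T)) (Function('m')(T, n) = Add(Mul(T, Rational(1, 3)), Mul(7, Pow(n, -1))) = Add(Mul(Rational(1, 3), T), Mul(7, Pow(n, -1))) = Add(Mul(7, Pow(n, -1)), Mul(Rational(1, 3), T)))
f = Rational(153, 2) (f = Mul(51, Pow(Add(Mul(7, Pow(3, -1)), Mul(Rational(1, 3), -5)), -1)) = Mul(51, Pow(Add(Mul(7, Rational(1, 3)), Rational(-5, 3)), -1)) = Mul(51, Pow(Add(Rational(7, 3), Rational(-5, 3)), -1)) = Mul(51, Pow(Rational(2, 3), -1)) = Mul(51, Rational(3, 2)) = Rational(153, 2) ≈ 76.500)
O = Rational(-4452, 11) (O = Add(9, Mul(-3, Mul(-37, Pow(Mul(-22, Pow(82, -1)), -1)))) = Add(9, Mul(-3, Mul(-37, Pow(Mul(-22, Rational(1, 82)), -1)))) = Add(9, Mul(-3, Mul(-37, Pow(Rational(-11, 41), -1)))) = Add(9, Mul(-3, Mul(-37, Rational(-41, 11)))) = Add(9, Mul(-3, Rational(1517, 11))) = Add(9, Rational(-4551, 11)) = Rational(-4452, 11) ≈ -404.73)
Function('K')(B) = Mul(Rational(-4452, 11), B)
Mul(Function('K')(27), f) = Mul(Mul(Rational(-4452, 11), 27), Rational(153, 2)) = Mul(Rational(-120204, 11), Rational(153, 2)) = Rational(-9195606, 11)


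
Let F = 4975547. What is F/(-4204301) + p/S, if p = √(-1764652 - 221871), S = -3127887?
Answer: -4975547/4204301 - I*√1986523/3127887 ≈ -1.1834 - 0.0004506*I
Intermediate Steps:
p = I*√1986523 (p = √(-1986523) = I*√1986523 ≈ 1409.4*I)
F/(-4204301) + p/S = 4975547/(-4204301) + (I*√1986523)/(-3127887) = 4975547*(-1/4204301) + (I*√1986523)*(-1/3127887) = -4975547/4204301 - I*√1986523/3127887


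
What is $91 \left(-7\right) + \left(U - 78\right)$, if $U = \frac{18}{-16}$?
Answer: $- \frac{5729}{8} \approx -716.13$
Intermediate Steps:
$U = - \frac{9}{8}$ ($U = 18 \left(- \frac{1}{16}\right) = - \frac{9}{8} \approx -1.125$)
$91 \left(-7\right) + \left(U - 78\right) = 91 \left(-7\right) - \frac{633}{8} = -637 - \frac{633}{8} = - \frac{5729}{8}$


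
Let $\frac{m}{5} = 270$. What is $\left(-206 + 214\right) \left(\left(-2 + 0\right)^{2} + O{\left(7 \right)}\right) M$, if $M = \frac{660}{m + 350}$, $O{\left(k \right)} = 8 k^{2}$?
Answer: $\frac{104544}{85} \approx 1229.9$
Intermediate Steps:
$m = 1350$ ($m = 5 \cdot 270 = 1350$)
$M = \frac{33}{85}$ ($M = \frac{660}{1350 + 350} = \frac{660}{1700} = 660 \cdot \frac{1}{1700} = \frac{33}{85} \approx 0.38824$)
$\left(-206 + 214\right) \left(\left(-2 + 0\right)^{2} + O{\left(7 \right)}\right) M = \left(-206 + 214\right) \left(\left(-2 + 0\right)^{2} + 8 \cdot 7^{2}\right) \frac{33}{85} = 8 \left(\left(-2\right)^{2} + 8 \cdot 49\right) \frac{33}{85} = 8 \left(4 + 392\right) \frac{33}{85} = 8 \cdot 396 \cdot \frac{33}{85} = 3168 \cdot \frac{33}{85} = \frac{104544}{85}$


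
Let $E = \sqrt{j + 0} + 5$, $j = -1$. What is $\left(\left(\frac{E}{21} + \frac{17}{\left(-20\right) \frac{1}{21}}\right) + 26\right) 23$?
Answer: $\frac{81029}{420} + \frac{23 i}{21} \approx 192.93 + 1.0952 i$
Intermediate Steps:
$E = 5 + i$ ($E = \sqrt{-1 + 0} + 5 = \sqrt{-1} + 5 = i + 5 = 5 + i \approx 5.0 + 1.0 i$)
$\left(\left(\frac{E}{21} + \frac{17}{\left(-20\right) \frac{1}{21}}\right) + 26\right) 23 = \left(\left(\frac{5 + i}{21} + \frac{17}{\left(-20\right) \frac{1}{21}}\right) + 26\right) 23 = \left(\left(\left(5 + i\right) \frac{1}{21} + \frac{17}{\left(-20\right) \frac{1}{21}}\right) + 26\right) 23 = \left(\left(\left(\frac{5}{21} + \frac{i}{21}\right) + \frac{17}{- \frac{20}{21}}\right) + 26\right) 23 = \left(\left(\left(\frac{5}{21} + \frac{i}{21}\right) + 17 \left(- \frac{21}{20}\right)\right) + 26\right) 23 = \left(\left(\left(\frac{5}{21} + \frac{i}{21}\right) - \frac{357}{20}\right) + 26\right) 23 = \left(\left(- \frac{7397}{420} + \frac{i}{21}\right) + 26\right) 23 = \left(\frac{3523}{420} + \frac{i}{21}\right) 23 = \frac{81029}{420} + \frac{23 i}{21}$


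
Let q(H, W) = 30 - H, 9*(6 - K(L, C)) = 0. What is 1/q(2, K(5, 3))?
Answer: 1/28 ≈ 0.035714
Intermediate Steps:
K(L, C) = 6 (K(L, C) = 6 - ⅑*0 = 6 + 0 = 6)
1/q(2, K(5, 3)) = 1/(30 - 1*2) = 1/(30 - 2) = 1/28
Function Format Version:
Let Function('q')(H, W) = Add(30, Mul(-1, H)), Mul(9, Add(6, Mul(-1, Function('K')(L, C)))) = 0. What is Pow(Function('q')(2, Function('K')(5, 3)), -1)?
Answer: Rational(1, 28) ≈ 0.035714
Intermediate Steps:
Function('K')(L, C) = 6 (Function('K')(L, C) = Add(6, Mul(Rational(-1, 9), 0)) = Add(6, 0) = 6)
Pow(Function('q')(2, Function('K')(5, 3)), -1) = Pow(Add(30, Mul(-1, 2)), -1) = Pow(Add(30, -2), -1) = Pow(28, -1) = Rational(1, 28)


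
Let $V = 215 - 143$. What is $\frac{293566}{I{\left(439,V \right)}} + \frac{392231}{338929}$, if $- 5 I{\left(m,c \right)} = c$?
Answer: $- \frac{248730956719}{12201444} \approx -20385.0$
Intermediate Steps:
$V = 72$
$I{\left(m,c \right)} = - \frac{c}{5}$
$\frac{293566}{I{\left(439,V \right)}} + \frac{392231}{338929} = \frac{293566}{\left(- \frac{1}{5}\right) 72} + \frac{392231}{338929} = \frac{293566}{- \frac{72}{5}} + 392231 \cdot \frac{1}{338929} = 293566 \left(- \frac{5}{72}\right) + \frac{392231}{338929} = - \frac{733915}{36} + \frac{392231}{338929} = - \frac{248730956719}{12201444}$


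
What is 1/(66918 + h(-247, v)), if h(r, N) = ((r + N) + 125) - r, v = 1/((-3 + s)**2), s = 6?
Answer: 9/603388 ≈ 1.4916e-5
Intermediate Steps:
v = 1/9 (v = 1/((-3 + 6)**2) = 1/(3**2) = 1/9 ≈ 0.11111)
h(r, N) = 125 + N (h(r, N) = ((N + r) + 125) - r = (125 + N + r) - r = 125 + N)
1/(66918 + h(-247, v)) = 1/(66918 + (125 + 1/9)) = 1/(66918 + 1126/9) = 1/(603388/9) = 9/603388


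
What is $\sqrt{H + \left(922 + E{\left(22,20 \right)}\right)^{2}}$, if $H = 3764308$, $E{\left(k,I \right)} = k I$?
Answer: $2 \sqrt{1404838} \approx 2370.5$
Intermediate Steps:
$E{\left(k,I \right)} = I k$
$\sqrt{H + \left(922 + E{\left(22,20 \right)}\right)^{2}} = \sqrt{3764308 + \left(922 + 20 \cdot 22\right)^{2}} = \sqrt{3764308 + \left(922 + 440\right)^{2}} = \sqrt{3764308 + 1362^{2}} = \sqrt{3764308 + 1855044} = \sqrt{5619352} = 2 \sqrt{1404838}$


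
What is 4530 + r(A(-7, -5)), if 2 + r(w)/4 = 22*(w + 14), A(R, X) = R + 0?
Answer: 5138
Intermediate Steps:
A(R, X) = R
r(w) = 1224 + 88*w (r(w) = -8 + 4*(22*(w + 14)) = -8 + 4*(22*(14 + w)) = -8 + 4*(308 + 22*w) = -8 + (1232 + 88*w) = 1224 + 88*w)
4530 + r(A(-7, -5)) = 4530 + (1224 + 88*(-7)) = 4530 + (1224 - 616) = 4530 + 608 = 5138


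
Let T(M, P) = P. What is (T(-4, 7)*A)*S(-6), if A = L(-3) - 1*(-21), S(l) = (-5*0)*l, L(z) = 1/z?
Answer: 0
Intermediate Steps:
S(l) = 0 (S(l) = 0*l = 0)
A = 62/3 (A = 1/(-3) - 1*(-21) = -⅓ + 21 = 62/3 ≈ 20.667)
(T(-4, 7)*A)*S(-6) = (7*(62/3))*0 = (434/3)*0 = 0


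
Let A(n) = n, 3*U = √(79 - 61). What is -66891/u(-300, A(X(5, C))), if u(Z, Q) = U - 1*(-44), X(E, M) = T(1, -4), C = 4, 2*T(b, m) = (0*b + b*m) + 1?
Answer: -1471602/967 + 66891*√2/1934 ≈ -1472.9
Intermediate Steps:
U = √2 (U = √(79 - 61)/3 = √18/3 = (3*√2)/3 = √2 ≈ 1.4142)
T(b, m) = ½ + b*m/2 (T(b, m) = ((0*b + b*m) + 1)/2 = ((0 + b*m) + 1)/2 = (b*m + 1)/2 = (1 + b*m)/2 = ½ + b*m/2)
X(E, M) = -3/2 (X(E, M) = ½ + (½)*1*(-4) = ½ - 2 = -3/2)
u(Z, Q) = 44 + √2 (u(Z, Q) = √2 - 1*(-44) = √2 + 44 = 44 + √2)
-66891/u(-300, A(X(5, C))) = -66891/(44 + √2)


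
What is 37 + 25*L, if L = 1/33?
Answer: 1246/33 ≈ 37.758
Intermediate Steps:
L = 1/33 ≈ 0.030303
37 + 25*L = 37 + 25*(1/33) = 37 + 25/33 = 1246/33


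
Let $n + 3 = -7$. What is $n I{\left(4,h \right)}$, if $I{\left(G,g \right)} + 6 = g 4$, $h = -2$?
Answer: $140$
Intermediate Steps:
$n = -10$ ($n = -3 - 7 = -10$)
$I{\left(G,g \right)} = -6 + 4 g$ ($I{\left(G,g \right)} = -6 + g 4 = -6 + 4 g$)
$n I{\left(4,h \right)} = - 10 \left(-6 + 4 \left(-2\right)\right) = - 10 \left(-6 - 8\right) = \left(-10\right) \left(-14\right) = 140$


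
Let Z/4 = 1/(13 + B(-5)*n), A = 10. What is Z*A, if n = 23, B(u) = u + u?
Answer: -40/217 ≈ -0.18433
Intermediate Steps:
B(u) = 2*u
Z = -4/217 (Z = 4/(13 + (2*(-5))*23) = 4/(13 - 10*23) = 4/(13 - 230) = 4/(-217) = 4*(-1/217) = -4/217 ≈ -0.018433)
Z*A = -4/217*10 = -40/217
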